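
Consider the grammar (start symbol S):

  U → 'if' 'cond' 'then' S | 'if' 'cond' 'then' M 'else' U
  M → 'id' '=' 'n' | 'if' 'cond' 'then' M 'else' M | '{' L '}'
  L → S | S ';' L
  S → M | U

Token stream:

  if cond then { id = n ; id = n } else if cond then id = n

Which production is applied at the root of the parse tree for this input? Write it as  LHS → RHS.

S → U

[S [U if cond then [M { [L [S [M id = n]] ; [L [S [M id = n]]]] }] else [U if cond then [S [M id = n]]]]]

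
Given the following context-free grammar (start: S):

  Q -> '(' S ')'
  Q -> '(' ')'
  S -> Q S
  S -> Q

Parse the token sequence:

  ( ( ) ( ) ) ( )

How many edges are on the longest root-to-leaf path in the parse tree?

[S [Q ( [S [Q ( )] [S [Q ( )]]] )] [S [Q ( )]]]

5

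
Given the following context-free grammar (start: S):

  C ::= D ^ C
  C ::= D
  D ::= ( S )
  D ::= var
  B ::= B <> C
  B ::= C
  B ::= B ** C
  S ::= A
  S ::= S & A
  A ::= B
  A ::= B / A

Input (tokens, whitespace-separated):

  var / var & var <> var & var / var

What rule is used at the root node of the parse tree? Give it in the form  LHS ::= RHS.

S ::= S & A

[S [S [S [A [B [C [D var]]] / [A [B [C [D var]]]]]] & [A [B [B [C [D var]]] <> [C [D var]]]]] & [A [B [C [D var]]] / [A [B [C [D var]]]]]]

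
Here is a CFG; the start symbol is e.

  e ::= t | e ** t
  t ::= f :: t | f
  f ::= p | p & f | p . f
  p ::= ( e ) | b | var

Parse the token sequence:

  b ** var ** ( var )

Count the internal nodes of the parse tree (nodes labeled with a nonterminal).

[e [e [e [t [f [p b]]]] ** [t [f [p var]]]] ** [t [f [p ( [e [t [f [p var]]]] )]]]]

16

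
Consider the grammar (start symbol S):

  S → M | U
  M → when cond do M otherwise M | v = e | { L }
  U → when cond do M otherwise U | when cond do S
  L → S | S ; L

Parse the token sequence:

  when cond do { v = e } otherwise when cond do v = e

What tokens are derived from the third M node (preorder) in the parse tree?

v = e

[S [U when cond do [M { [L [S [M v = e]]] }] otherwise [U when cond do [S [M v = e]]]]]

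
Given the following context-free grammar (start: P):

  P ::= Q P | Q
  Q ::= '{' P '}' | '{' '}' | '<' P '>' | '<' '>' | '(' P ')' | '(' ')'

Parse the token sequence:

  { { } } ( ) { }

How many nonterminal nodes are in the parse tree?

[P [Q { [P [Q { }]] }] [P [Q ( )] [P [Q { }]]]]

8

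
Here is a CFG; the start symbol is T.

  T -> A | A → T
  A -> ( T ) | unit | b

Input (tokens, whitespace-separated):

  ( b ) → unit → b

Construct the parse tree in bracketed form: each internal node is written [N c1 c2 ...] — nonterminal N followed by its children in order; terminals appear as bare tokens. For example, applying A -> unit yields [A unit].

T
A → T
( T ) → T
( A ) → T
( b ) → T
( b ) → A → T
( b ) → unit → T
( b ) → unit → A
( b ) → unit → b

[T [A ( [T [A b]] )] → [T [A unit] → [T [A b]]]]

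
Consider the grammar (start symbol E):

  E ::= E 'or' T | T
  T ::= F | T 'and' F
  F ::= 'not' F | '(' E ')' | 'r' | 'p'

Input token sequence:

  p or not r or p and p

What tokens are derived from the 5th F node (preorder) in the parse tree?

[E [E [E [T [F p]]] or [T [F not [F r]]]] or [T [T [F p]] and [F p]]]

p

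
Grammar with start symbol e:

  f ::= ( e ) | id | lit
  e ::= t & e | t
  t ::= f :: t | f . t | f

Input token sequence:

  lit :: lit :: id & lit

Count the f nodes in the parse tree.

4

[e [t [f lit] :: [t [f lit] :: [t [f id]]]] & [e [t [f lit]]]]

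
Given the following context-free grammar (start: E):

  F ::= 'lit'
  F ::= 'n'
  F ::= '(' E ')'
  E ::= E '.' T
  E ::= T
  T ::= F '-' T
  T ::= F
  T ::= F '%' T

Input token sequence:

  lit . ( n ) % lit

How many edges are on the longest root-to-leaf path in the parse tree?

6

[E [E [T [F lit]]] . [T [F ( [E [T [F n]]] )] % [T [F lit]]]]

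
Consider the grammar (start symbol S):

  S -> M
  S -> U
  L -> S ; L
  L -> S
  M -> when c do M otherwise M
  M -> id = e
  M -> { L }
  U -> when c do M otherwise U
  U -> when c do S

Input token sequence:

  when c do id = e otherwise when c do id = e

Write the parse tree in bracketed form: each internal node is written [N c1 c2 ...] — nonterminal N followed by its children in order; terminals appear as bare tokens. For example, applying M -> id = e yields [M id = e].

[S [U when c do [M id = e] otherwise [U when c do [S [M id = e]]]]]

S
U
when c do M otherwise U
when c do id = e otherwise U
when c do id = e otherwise when c do S
when c do id = e otherwise when c do M
when c do id = e otherwise when c do id = e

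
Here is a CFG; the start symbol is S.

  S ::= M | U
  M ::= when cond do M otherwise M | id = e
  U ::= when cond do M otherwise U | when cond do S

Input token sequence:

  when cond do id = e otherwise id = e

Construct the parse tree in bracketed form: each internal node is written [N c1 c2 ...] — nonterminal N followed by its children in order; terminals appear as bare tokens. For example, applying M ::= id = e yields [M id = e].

S
M
when cond do M otherwise M
when cond do id = e otherwise M
when cond do id = e otherwise id = e

[S [M when cond do [M id = e] otherwise [M id = e]]]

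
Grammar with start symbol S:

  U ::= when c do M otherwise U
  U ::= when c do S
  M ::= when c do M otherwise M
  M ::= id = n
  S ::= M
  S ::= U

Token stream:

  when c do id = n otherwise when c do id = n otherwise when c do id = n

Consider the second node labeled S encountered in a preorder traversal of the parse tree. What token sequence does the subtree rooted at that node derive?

id = n

[S [U when c do [M id = n] otherwise [U when c do [M id = n] otherwise [U when c do [S [M id = n]]]]]]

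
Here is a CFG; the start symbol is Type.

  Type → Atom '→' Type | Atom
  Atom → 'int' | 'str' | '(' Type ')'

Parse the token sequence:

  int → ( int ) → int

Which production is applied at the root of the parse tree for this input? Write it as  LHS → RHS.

[Type [Atom int] → [Type [Atom ( [Type [Atom int]] )] → [Type [Atom int]]]]

Type → Atom '→' Type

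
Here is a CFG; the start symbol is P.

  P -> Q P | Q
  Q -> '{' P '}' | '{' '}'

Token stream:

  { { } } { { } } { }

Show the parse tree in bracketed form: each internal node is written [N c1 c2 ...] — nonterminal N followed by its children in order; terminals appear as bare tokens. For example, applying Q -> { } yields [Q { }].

[P [Q { [P [Q { }]] }] [P [Q { [P [Q { }]] }] [P [Q { }]]]]

P
Q P
{ P } P
{ Q } P
{ { } } P
{ { } } Q P
{ { } } { P } P
{ { } } { Q } P
{ { } } { { } } P
{ { } } { { } } Q
{ { } } { { } } { }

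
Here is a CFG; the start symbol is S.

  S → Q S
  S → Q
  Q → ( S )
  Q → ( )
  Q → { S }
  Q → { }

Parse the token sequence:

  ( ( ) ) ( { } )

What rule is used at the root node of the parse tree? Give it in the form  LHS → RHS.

S → Q S

[S [Q ( [S [Q ( )]] )] [S [Q ( [S [Q { }]] )]]]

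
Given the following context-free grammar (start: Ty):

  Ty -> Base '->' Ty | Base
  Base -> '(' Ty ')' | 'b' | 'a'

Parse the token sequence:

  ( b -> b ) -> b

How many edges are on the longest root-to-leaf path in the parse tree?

[Ty [Base ( [Ty [Base b] -> [Ty [Base b]]] )] -> [Ty [Base b]]]

5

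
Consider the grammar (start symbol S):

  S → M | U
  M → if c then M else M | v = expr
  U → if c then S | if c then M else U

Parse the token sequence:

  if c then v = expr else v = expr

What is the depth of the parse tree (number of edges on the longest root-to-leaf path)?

[S [M if c then [M v = expr] else [M v = expr]]]

3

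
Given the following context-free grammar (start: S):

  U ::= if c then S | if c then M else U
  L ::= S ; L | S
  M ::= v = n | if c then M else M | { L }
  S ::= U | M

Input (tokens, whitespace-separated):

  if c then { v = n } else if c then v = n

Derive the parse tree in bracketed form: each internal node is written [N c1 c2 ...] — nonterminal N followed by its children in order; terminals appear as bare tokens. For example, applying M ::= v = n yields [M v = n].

S
U
if c then M else U
if c then { L } else U
if c then { S } else U
if c then { M } else U
if c then { v = n } else U
if c then { v = n } else if c then S
if c then { v = n } else if c then M
if c then { v = n } else if c then v = n

[S [U if c then [M { [L [S [M v = n]]] }] else [U if c then [S [M v = n]]]]]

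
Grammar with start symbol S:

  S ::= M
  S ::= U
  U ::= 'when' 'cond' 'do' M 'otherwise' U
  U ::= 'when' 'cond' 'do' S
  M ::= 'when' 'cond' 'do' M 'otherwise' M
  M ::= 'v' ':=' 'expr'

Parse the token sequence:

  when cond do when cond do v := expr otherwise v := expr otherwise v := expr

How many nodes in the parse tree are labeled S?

1

[S [M when cond do [M when cond do [M v := expr] otherwise [M v := expr]] otherwise [M v := expr]]]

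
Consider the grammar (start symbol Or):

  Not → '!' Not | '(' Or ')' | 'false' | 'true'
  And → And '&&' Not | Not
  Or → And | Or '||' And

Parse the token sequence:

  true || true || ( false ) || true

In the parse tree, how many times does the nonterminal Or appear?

[Or [Or [Or [Or [And [Not true]]] || [And [Not true]]] || [And [Not ( [Or [And [Not false]]] )]]] || [And [Not true]]]

5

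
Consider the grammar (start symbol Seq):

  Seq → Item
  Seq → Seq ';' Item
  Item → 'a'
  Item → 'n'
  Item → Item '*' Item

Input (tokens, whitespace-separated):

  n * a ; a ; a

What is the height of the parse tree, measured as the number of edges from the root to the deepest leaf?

[Seq [Seq [Seq [Item [Item n] * [Item a]]] ; [Item a]] ; [Item a]]

5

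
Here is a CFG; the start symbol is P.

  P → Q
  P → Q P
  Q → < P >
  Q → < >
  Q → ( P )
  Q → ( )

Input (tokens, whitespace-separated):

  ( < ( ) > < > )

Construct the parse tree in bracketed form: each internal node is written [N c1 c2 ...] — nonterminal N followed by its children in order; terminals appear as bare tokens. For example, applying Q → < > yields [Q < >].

P
Q
( P )
( Q P )
( < P > P )
( < Q > P )
( < ( ) > P )
( < ( ) > Q )
( < ( ) > < > )

[P [Q ( [P [Q < [P [Q ( )]] >] [P [Q < >]]] )]]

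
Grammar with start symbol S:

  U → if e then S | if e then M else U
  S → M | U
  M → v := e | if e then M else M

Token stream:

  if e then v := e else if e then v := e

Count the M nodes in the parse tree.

[S [U if e then [M v := e] else [U if e then [S [M v := e]]]]]

2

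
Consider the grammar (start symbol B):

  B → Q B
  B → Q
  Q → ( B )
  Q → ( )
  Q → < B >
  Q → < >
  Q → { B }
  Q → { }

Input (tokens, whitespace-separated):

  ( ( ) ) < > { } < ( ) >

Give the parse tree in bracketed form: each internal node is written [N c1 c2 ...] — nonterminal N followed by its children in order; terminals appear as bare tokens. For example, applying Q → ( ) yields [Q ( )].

B
Q B
( B ) B
( Q ) B
( ( ) ) B
( ( ) ) Q B
( ( ) ) < > B
( ( ) ) < > Q B
( ( ) ) < > { } B
( ( ) ) < > { } Q
( ( ) ) < > { } < B >
( ( ) ) < > { } < Q >
( ( ) ) < > { } < ( ) >

[B [Q ( [B [Q ( )]] )] [B [Q < >] [B [Q { }] [B [Q < [B [Q ( )]] >]]]]]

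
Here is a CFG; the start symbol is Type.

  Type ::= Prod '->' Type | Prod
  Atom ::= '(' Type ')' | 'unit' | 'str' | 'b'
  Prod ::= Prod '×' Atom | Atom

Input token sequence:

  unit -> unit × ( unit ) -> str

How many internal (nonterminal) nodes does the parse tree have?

[Type [Prod [Atom unit]] -> [Type [Prod [Prod [Atom unit]] × [Atom ( [Type [Prod [Atom unit]]] )]] -> [Type [Prod [Atom str]]]]]

14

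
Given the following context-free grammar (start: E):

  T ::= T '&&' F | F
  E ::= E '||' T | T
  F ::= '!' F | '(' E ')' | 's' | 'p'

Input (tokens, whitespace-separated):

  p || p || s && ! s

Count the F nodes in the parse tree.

[E [E [E [T [F p]]] || [T [F p]]] || [T [T [F s]] && [F ! [F s]]]]

5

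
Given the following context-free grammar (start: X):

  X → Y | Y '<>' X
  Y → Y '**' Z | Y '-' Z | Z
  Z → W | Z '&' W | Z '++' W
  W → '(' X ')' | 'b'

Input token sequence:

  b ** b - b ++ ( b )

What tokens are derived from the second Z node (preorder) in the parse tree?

b

[X [Y [Y [Y [Z [W b]]] ** [Z [W b]]] - [Z [Z [W b]] ++ [W ( [X [Y [Z [W b]]]] )]]]]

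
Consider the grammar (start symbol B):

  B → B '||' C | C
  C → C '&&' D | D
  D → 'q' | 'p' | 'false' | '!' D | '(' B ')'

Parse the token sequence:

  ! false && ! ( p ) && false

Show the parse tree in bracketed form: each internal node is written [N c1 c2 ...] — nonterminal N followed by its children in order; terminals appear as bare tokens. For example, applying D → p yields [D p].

[B [C [C [C [D ! [D false]]] && [D ! [D ( [B [C [D p]]] )]]] && [D false]]]

B
C
C && D
C && D && D
D && D && D
! D && D && D
! false && D && D
! false && ! D && D
! false && ! ( B ) && D
! false && ! ( C ) && D
! false && ! ( D ) && D
! false && ! ( p ) && D
! false && ! ( p ) && false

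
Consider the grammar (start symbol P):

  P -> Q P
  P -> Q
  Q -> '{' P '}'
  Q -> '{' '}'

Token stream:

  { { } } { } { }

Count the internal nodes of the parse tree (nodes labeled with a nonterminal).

[P [Q { [P [Q { }]] }] [P [Q { }] [P [Q { }]]]]

8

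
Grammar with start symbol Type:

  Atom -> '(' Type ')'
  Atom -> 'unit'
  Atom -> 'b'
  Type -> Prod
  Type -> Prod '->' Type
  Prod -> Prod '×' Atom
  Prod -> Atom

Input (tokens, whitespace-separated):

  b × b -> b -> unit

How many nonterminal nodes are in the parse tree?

11

[Type [Prod [Prod [Atom b]] × [Atom b]] -> [Type [Prod [Atom b]] -> [Type [Prod [Atom unit]]]]]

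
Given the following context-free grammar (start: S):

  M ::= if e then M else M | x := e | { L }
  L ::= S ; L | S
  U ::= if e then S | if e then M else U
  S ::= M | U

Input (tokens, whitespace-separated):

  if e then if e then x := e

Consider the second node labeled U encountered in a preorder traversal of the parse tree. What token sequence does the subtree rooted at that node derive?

if e then x := e

[S [U if e then [S [U if e then [S [M x := e]]]]]]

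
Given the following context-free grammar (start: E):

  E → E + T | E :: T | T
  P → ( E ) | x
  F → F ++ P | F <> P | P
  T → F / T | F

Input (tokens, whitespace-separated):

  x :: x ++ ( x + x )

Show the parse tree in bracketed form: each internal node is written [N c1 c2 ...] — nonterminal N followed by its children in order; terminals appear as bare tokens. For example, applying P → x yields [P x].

[E [E [T [F [P x]]]] :: [T [F [F [P x]] ++ [P ( [E [E [T [F [P x]]]] + [T [F [P x]]]] )]]]]

E
E :: T
T :: T
F :: T
P :: T
x :: T
x :: F
x :: F ++ P
x :: P ++ P
x :: x ++ P
x :: x ++ ( E )
x :: x ++ ( E + T )
x :: x ++ ( T + T )
x :: x ++ ( F + T )
x :: x ++ ( P + T )
x :: x ++ ( x + T )
x :: x ++ ( x + F )
x :: x ++ ( x + P )
x :: x ++ ( x + x )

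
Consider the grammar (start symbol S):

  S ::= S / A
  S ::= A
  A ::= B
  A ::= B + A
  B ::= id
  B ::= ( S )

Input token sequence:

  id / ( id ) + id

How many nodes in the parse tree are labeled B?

[S [S [A [B id]]] / [A [B ( [S [A [B id]]] )] + [A [B id]]]]

4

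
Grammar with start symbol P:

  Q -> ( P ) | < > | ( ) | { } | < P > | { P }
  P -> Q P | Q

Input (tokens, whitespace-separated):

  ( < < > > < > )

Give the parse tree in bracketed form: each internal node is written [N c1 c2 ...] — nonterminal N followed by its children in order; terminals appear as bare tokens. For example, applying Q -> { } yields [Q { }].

P
Q
( P )
( Q P )
( < P > P )
( < Q > P )
( < < > > P )
( < < > > Q )
( < < > > < > )

[P [Q ( [P [Q < [P [Q < >]] >] [P [Q < >]]] )]]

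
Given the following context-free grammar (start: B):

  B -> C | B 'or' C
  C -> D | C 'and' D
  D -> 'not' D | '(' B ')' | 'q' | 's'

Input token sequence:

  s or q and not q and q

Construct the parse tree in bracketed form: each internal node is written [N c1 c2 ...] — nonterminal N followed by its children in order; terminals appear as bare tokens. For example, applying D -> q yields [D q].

[B [B [C [D s]]] or [C [C [C [D q]] and [D not [D q]]] and [D q]]]

B
B or C
C or C
D or C
s or C
s or C and D
s or C and D and D
s or D and D and D
s or q and D and D
s or q and not D and D
s or q and not q and D
s or q and not q and q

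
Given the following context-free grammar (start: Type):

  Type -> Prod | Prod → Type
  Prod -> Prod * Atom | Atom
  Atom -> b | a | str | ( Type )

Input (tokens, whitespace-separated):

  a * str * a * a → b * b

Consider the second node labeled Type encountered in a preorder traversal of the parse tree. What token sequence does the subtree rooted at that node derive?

[Type [Prod [Prod [Prod [Prod [Atom a]] * [Atom str]] * [Atom a]] * [Atom a]] → [Type [Prod [Prod [Atom b]] * [Atom b]]]]

b * b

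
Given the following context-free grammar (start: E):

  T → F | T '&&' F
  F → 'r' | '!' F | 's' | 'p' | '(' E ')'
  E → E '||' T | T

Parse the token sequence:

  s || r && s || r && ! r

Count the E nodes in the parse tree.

3

[E [E [E [T [F s]]] || [T [T [F r]] && [F s]]] || [T [T [F r]] && [F ! [F r]]]]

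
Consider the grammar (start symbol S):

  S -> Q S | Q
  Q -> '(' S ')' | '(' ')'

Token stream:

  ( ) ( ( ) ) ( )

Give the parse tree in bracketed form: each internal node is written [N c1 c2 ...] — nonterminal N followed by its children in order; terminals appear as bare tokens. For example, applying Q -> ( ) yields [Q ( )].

[S [Q ( )] [S [Q ( [S [Q ( )]] )] [S [Q ( )]]]]

S
Q S
( ) S
( ) Q S
( ) ( S ) S
( ) ( Q ) S
( ) ( ( ) ) S
( ) ( ( ) ) Q
( ) ( ( ) ) ( )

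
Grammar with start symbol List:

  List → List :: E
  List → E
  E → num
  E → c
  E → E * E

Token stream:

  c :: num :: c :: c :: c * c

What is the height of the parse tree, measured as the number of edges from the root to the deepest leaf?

[List [List [List [List [List [E c]] :: [E num]] :: [E c]] :: [E c]] :: [E [E c] * [E c]]]

6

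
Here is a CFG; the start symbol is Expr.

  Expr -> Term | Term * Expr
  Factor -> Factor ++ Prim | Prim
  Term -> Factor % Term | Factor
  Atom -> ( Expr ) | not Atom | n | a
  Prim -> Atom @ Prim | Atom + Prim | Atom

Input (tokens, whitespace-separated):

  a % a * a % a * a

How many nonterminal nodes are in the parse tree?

23

[Expr [Term [Factor [Prim [Atom a]]] % [Term [Factor [Prim [Atom a]]]]] * [Expr [Term [Factor [Prim [Atom a]]] % [Term [Factor [Prim [Atom a]]]]] * [Expr [Term [Factor [Prim [Atom a]]]]]]]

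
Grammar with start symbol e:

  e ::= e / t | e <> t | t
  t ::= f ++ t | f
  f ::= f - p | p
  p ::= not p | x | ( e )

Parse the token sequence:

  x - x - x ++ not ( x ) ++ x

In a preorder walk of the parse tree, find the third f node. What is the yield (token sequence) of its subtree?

[e [t [f [f [f [p x]] - [p x]] - [p x]] ++ [t [f [p not [p ( [e [t [f [p x]]]] )]]] ++ [t [f [p x]]]]]]

x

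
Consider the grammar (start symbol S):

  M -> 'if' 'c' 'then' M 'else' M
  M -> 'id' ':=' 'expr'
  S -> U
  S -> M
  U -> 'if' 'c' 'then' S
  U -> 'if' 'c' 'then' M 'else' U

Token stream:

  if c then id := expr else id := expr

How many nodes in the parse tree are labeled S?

[S [M if c then [M id := expr] else [M id := expr]]]

1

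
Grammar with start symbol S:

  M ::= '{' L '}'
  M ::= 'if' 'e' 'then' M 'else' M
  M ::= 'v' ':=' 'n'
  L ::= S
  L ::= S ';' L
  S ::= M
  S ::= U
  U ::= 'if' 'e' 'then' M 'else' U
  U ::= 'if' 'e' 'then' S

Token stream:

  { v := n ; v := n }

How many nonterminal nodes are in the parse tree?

8

[S [M { [L [S [M v := n]] ; [L [S [M v := n]]]] }]]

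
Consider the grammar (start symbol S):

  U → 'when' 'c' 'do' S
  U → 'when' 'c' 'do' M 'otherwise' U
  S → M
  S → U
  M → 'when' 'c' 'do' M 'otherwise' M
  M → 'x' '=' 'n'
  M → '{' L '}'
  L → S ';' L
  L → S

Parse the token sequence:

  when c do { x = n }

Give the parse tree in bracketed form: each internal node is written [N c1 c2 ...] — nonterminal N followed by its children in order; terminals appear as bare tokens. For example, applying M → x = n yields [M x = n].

S
U
when c do S
when c do M
when c do { L }
when c do { S }
when c do { M }
when c do { x = n }

[S [U when c do [S [M { [L [S [M x = n]]] }]]]]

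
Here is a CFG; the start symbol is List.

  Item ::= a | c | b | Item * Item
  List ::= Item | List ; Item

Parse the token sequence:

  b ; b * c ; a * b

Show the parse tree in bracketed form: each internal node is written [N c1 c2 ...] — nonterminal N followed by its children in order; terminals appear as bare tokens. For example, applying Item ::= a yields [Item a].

List
List ; Item
List ; Item ; Item
Item ; Item ; Item
b ; Item ; Item
b ; Item * Item ; Item
b ; b * Item ; Item
b ; b * c ; Item
b ; b * c ; Item * Item
b ; b * c ; a * Item
b ; b * c ; a * b

[List [List [List [Item b]] ; [Item [Item b] * [Item c]]] ; [Item [Item a] * [Item b]]]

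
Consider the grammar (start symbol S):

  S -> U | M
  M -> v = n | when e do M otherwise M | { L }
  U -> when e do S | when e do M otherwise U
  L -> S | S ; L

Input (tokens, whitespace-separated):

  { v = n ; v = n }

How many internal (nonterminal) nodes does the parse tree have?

[S [M { [L [S [M v = n]] ; [L [S [M v = n]]]] }]]

8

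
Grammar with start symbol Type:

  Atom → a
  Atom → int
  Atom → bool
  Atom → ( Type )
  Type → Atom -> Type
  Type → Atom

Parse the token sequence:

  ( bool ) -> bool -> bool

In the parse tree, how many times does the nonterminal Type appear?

4

[Type [Atom ( [Type [Atom bool]] )] -> [Type [Atom bool] -> [Type [Atom bool]]]]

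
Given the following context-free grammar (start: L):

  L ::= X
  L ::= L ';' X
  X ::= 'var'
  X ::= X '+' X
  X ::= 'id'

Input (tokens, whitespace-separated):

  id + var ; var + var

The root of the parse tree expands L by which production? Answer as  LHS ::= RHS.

L ::= L ';' X

[L [L [X [X id] + [X var]]] ; [X [X var] + [X var]]]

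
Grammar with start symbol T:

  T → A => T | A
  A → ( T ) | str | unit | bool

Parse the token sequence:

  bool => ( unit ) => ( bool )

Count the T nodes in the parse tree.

5

[T [A bool] => [T [A ( [T [A unit]] )] => [T [A ( [T [A bool]] )]]]]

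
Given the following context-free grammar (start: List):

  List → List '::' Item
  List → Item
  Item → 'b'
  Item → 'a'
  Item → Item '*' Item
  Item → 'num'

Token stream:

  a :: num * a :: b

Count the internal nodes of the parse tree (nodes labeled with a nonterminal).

8

[List [List [List [Item a]] :: [Item [Item num] * [Item a]]] :: [Item b]]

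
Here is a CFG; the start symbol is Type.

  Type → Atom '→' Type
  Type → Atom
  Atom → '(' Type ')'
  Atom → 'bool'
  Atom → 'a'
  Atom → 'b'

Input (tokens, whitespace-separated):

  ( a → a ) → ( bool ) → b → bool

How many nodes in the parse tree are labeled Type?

7

[Type [Atom ( [Type [Atom a] → [Type [Atom a]]] )] → [Type [Atom ( [Type [Atom bool]] )] → [Type [Atom b] → [Type [Atom bool]]]]]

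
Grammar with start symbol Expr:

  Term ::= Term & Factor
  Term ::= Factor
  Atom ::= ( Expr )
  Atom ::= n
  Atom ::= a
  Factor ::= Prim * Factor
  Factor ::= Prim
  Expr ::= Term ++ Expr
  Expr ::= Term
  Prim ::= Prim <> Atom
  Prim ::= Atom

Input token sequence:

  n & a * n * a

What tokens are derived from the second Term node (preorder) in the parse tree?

[Expr [Term [Term [Factor [Prim [Atom n]]]] & [Factor [Prim [Atom a]] * [Factor [Prim [Atom n]] * [Factor [Prim [Atom a]]]]]]]

n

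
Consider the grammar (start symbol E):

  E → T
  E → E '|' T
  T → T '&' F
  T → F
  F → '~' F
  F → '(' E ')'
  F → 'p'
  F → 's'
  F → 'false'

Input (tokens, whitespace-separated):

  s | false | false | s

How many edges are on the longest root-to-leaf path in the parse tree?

6

[E [E [E [E [T [F s]]] | [T [F false]]] | [T [F false]]] | [T [F s]]]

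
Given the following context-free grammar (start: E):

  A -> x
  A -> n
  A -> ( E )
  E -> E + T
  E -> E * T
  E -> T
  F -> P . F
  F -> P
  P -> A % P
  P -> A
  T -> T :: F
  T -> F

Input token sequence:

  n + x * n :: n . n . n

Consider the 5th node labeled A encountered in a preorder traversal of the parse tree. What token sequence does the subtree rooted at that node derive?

n

[E [E [E [T [F [P [A n]]]]] + [T [F [P [A x]]]]] * [T [T [F [P [A n]]]] :: [F [P [A n]] . [F [P [A n]] . [F [P [A n]]]]]]]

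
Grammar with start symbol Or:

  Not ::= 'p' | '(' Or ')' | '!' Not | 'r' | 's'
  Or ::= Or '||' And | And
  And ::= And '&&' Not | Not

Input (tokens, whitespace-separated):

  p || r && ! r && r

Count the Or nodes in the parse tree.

2

[Or [Or [And [Not p]]] || [And [And [And [Not r]] && [Not ! [Not r]]] && [Not r]]]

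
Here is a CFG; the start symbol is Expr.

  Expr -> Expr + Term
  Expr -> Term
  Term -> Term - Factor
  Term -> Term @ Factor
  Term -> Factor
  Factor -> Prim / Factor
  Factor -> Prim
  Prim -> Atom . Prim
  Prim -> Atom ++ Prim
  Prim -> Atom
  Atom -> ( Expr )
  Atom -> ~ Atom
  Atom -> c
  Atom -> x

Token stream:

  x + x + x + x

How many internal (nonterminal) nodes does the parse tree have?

20

[Expr [Expr [Expr [Expr [Term [Factor [Prim [Atom x]]]]] + [Term [Factor [Prim [Atom x]]]]] + [Term [Factor [Prim [Atom x]]]]] + [Term [Factor [Prim [Atom x]]]]]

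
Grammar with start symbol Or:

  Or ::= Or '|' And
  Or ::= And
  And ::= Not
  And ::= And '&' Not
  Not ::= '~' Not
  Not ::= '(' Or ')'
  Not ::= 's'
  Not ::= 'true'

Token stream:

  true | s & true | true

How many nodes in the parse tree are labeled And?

[Or [Or [Or [And [Not true]]] | [And [And [Not s]] & [Not true]]] | [And [Not true]]]

4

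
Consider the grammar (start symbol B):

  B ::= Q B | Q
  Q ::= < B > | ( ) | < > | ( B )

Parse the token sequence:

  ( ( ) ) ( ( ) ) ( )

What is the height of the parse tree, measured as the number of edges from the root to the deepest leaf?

5

[B [Q ( [B [Q ( )]] )] [B [Q ( [B [Q ( )]] )] [B [Q ( )]]]]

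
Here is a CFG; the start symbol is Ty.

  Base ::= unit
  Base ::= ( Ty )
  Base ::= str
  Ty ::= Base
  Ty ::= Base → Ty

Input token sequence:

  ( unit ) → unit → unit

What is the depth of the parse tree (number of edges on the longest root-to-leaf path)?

4

[Ty [Base ( [Ty [Base unit]] )] → [Ty [Base unit] → [Ty [Base unit]]]]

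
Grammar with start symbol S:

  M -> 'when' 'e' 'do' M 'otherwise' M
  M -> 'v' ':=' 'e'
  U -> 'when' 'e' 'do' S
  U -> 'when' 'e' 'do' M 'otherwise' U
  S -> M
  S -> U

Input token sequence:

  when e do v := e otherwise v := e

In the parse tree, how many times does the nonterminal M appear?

[S [M when e do [M v := e] otherwise [M v := e]]]

3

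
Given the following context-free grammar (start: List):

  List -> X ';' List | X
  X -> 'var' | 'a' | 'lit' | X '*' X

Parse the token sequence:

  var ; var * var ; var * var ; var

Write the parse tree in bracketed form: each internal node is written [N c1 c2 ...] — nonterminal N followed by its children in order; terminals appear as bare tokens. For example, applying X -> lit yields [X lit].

[List [X var] ; [List [X [X var] * [X var]] ; [List [X [X var] * [X var]] ; [List [X var]]]]]

List
X ; List
var ; List
var ; X ; List
var ; X * X ; List
var ; var * X ; List
var ; var * var ; List
var ; var * var ; X ; List
var ; var * var ; X * X ; List
var ; var * var ; var * X ; List
var ; var * var ; var * var ; List
var ; var * var ; var * var ; X
var ; var * var ; var * var ; var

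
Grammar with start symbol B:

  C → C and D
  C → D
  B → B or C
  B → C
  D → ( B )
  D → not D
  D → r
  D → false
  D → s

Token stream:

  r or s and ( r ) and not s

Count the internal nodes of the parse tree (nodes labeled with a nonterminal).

[B [B [C [D r]]] or [C [C [C [D s]] and [D ( [B [C [D r]]] )]] and [D not [D s]]]]

14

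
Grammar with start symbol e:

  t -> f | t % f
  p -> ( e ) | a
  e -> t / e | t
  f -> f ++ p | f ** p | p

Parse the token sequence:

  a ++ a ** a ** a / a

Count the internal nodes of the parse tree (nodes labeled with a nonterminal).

[e [t [f [f [f [f [p a]] ++ [p a]] ** [p a]] ** [p a]]] / [e [t [f [p a]]]]]

14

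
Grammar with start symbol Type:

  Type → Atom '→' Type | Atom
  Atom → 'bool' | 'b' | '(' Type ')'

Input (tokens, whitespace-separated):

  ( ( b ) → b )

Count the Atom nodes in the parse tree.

4

[Type [Atom ( [Type [Atom ( [Type [Atom b]] )] → [Type [Atom b]]] )]]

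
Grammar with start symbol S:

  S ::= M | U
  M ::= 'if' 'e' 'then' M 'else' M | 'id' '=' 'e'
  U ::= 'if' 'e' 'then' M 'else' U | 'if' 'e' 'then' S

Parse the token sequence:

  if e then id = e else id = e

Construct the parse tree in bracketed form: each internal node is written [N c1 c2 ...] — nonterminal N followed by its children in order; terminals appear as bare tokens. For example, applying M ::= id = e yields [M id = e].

S
M
if e then M else M
if e then id = e else M
if e then id = e else id = e

[S [M if e then [M id = e] else [M id = e]]]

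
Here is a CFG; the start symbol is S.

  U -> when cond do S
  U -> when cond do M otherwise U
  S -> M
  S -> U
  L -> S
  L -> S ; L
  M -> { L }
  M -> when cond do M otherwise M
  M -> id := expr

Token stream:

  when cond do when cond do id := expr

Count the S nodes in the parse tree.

[S [U when cond do [S [U when cond do [S [M id := expr]]]]]]

3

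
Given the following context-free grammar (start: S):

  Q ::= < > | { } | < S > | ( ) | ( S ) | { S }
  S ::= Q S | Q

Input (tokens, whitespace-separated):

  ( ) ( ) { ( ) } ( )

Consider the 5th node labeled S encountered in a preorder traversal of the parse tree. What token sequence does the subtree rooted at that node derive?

[S [Q ( )] [S [Q ( )] [S [Q { [S [Q ( )]] }] [S [Q ( )]]]]]

( )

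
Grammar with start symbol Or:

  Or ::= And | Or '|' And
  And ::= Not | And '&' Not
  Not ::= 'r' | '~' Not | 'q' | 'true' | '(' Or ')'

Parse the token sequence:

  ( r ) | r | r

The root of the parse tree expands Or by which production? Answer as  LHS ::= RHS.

[Or [Or [Or [And [Not ( [Or [And [Not r]]] )]]] | [And [Not r]]] | [And [Not r]]]

Or ::= Or '|' And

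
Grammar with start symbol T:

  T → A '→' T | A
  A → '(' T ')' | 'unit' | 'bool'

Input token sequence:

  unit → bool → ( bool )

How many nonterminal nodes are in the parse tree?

8

[T [A unit] → [T [A bool] → [T [A ( [T [A bool]] )]]]]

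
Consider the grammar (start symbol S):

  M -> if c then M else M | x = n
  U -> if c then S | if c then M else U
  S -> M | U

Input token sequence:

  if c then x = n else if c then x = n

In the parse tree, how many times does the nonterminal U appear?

[S [U if c then [M x = n] else [U if c then [S [M x = n]]]]]

2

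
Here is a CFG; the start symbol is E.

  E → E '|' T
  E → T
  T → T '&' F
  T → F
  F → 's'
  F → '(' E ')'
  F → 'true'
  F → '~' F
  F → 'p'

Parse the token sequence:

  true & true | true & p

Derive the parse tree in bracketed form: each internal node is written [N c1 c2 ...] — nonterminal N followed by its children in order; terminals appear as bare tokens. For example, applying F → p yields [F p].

[E [E [T [T [F true]] & [F true]]] | [T [T [F true]] & [F p]]]

E
E | T
T | T
T & F | T
F & F | T
true & F | T
true & true | T
true & true | T & F
true & true | F & F
true & true | true & F
true & true | true & p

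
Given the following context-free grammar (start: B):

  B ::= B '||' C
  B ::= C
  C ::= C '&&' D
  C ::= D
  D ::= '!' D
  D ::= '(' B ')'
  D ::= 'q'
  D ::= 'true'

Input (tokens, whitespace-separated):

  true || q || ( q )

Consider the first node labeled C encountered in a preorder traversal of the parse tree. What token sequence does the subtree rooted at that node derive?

true

[B [B [B [C [D true]]] || [C [D q]]] || [C [D ( [B [C [D q]]] )]]]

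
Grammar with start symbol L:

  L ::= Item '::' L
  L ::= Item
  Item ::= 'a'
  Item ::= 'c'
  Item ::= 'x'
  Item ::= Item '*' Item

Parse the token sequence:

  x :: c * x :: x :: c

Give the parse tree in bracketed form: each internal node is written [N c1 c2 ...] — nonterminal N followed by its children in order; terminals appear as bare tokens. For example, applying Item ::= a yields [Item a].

L
Item :: L
x :: L
x :: Item :: L
x :: Item * Item :: L
x :: c * Item :: L
x :: c * x :: L
x :: c * x :: Item :: L
x :: c * x :: x :: L
x :: c * x :: x :: Item
x :: c * x :: x :: c

[L [Item x] :: [L [Item [Item c] * [Item x]] :: [L [Item x] :: [L [Item c]]]]]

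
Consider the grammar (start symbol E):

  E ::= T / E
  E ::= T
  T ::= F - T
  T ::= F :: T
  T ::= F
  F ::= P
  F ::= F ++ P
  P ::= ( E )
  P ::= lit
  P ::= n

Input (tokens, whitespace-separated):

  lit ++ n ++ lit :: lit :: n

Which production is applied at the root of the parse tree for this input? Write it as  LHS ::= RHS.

E ::= T

[E [T [F [F [F [P lit]] ++ [P n]] ++ [P lit]] :: [T [F [P lit]] :: [T [F [P n]]]]]]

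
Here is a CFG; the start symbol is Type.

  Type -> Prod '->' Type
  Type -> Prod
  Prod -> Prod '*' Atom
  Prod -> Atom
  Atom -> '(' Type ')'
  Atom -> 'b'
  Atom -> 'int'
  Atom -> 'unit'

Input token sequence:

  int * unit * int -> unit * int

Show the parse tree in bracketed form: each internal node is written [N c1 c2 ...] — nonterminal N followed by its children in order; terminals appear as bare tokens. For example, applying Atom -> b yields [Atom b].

Type
Prod -> Type
Prod * Atom -> Type
Prod * Atom * Atom -> Type
Atom * Atom * Atom -> Type
int * Atom * Atom -> Type
int * unit * Atom -> Type
int * unit * int -> Type
int * unit * int -> Prod
int * unit * int -> Prod * Atom
int * unit * int -> Atom * Atom
int * unit * int -> unit * Atom
int * unit * int -> unit * int

[Type [Prod [Prod [Prod [Atom int]] * [Atom unit]] * [Atom int]] -> [Type [Prod [Prod [Atom unit]] * [Atom int]]]]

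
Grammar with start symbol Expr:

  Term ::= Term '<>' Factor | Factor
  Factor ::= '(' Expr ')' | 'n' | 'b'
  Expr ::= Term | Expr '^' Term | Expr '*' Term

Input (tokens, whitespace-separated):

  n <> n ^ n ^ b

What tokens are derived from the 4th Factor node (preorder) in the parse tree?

b

[Expr [Expr [Expr [Term [Term [Factor n]] <> [Factor n]]] ^ [Term [Factor n]]] ^ [Term [Factor b]]]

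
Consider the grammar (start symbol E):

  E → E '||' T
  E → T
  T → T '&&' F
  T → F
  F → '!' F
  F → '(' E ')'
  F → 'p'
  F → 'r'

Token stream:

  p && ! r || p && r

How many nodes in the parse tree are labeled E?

[E [E [T [T [F p]] && [F ! [F r]]]] || [T [T [F p]] && [F r]]]

2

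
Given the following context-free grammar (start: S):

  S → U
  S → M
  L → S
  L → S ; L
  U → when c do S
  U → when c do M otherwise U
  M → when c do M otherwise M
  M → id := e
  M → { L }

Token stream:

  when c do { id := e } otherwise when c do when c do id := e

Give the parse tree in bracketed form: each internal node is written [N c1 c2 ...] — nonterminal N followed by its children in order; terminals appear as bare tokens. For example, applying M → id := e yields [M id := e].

S
U
when c do M otherwise U
when c do { L } otherwise U
when c do { S } otherwise U
when c do { M } otherwise U
when c do { id := e } otherwise U
when c do { id := e } otherwise when c do S
when c do { id := e } otherwise when c do U
when c do { id := e } otherwise when c do when c do S
when c do { id := e } otherwise when c do when c do M
when c do { id := e } otherwise when c do when c do id := e

[S [U when c do [M { [L [S [M id := e]]] }] otherwise [U when c do [S [U when c do [S [M id := e]]]]]]]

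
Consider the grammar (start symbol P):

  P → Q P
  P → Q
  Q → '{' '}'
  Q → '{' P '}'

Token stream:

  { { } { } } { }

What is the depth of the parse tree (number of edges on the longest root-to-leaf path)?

[P [Q { [P [Q { }] [P [Q { }]]] }] [P [Q { }]]]

5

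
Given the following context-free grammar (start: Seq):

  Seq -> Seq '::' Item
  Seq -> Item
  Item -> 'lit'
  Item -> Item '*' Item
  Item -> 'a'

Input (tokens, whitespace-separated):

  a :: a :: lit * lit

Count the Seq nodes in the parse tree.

[Seq [Seq [Seq [Item a]] :: [Item a]] :: [Item [Item lit] * [Item lit]]]

3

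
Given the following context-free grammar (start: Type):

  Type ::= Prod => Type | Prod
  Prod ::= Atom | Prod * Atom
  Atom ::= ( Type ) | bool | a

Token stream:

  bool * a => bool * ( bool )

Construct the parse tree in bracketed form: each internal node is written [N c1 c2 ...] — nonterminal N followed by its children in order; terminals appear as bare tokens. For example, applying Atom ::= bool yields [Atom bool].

[Type [Prod [Prod [Atom bool]] * [Atom a]] => [Type [Prod [Prod [Atom bool]] * [Atom ( [Type [Prod [Atom bool]]] )]]]]

Type
Prod => Type
Prod * Atom => Type
Atom * Atom => Type
bool * Atom => Type
bool * a => Type
bool * a => Prod
bool * a => Prod * Atom
bool * a => Atom * Atom
bool * a => bool * Atom
bool * a => bool * ( Type )
bool * a => bool * ( Prod )
bool * a => bool * ( Atom )
bool * a => bool * ( bool )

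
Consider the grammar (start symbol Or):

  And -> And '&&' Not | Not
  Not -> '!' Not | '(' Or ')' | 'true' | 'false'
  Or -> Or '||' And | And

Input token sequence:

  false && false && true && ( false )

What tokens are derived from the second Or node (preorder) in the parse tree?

[Or [And [And [And [And [Not false]] && [Not false]] && [Not true]] && [Not ( [Or [And [Not false]]] )]]]

false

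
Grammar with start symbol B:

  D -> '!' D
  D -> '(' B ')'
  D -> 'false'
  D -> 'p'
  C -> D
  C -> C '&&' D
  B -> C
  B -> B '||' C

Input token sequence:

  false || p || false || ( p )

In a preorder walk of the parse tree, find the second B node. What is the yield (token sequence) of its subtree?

false || p || false

[B [B [B [B [C [D false]]] || [C [D p]]] || [C [D false]]] || [C [D ( [B [C [D p]]] )]]]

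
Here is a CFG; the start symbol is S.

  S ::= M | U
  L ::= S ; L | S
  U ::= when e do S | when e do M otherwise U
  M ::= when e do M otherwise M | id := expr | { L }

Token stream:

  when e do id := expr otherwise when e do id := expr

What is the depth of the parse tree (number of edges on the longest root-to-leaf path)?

[S [U when e do [M id := expr] otherwise [U when e do [S [M id := expr]]]]]

5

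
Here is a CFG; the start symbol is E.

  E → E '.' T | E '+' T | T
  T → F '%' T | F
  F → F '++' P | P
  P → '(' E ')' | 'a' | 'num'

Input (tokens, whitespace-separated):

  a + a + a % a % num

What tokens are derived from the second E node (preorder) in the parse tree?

[E [E [E [T [F [P a]]]] + [T [F [P a]]]] + [T [F [P a]] % [T [F [P a]] % [T [F [P num]]]]]]

a + a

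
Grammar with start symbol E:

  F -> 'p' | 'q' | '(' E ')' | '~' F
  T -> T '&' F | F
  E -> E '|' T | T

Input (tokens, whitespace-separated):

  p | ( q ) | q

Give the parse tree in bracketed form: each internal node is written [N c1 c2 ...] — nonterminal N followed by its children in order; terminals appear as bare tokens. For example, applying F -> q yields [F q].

E
E | T
E | T | T
T | T | T
F | T | T
p | T | T
p | F | T
p | ( E ) | T
p | ( T ) | T
p | ( F ) | T
p | ( q ) | T
p | ( q ) | F
p | ( q ) | q

[E [E [E [T [F p]]] | [T [F ( [E [T [F q]]] )]]] | [T [F q]]]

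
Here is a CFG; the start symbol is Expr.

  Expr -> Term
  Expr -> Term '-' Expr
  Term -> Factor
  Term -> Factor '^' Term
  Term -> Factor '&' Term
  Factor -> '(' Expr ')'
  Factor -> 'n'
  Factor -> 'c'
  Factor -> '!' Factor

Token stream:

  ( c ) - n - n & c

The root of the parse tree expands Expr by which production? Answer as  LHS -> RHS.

Expr -> Term '-' Expr

[Expr [Term [Factor ( [Expr [Term [Factor c]]] )]] - [Expr [Term [Factor n]] - [Expr [Term [Factor n] & [Term [Factor c]]]]]]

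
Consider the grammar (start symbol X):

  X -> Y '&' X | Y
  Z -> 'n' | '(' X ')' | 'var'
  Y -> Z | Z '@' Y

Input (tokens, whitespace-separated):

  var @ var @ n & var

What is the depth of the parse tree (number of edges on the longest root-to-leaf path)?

[X [Y [Z var] @ [Y [Z var] @ [Y [Z n]]]] & [X [Y [Z var]]]]

5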